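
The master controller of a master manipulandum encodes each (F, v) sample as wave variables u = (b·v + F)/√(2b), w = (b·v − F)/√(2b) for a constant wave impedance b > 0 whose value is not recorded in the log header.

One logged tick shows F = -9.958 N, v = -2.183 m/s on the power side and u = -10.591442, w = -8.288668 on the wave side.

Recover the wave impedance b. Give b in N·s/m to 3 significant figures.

b = 37.4 N·s/m

u + w = -18.880110;  u + w = √(2b)·v, so √(2b) = -18.880110/(-2.183) = 8.648699.
b = (√(2b))²/2 = 74.799995/2 = 37.399998.
(Check via u − w = 2F/√(2b): u − w = -2.302774, 2F/√(2b) = -2.302774.)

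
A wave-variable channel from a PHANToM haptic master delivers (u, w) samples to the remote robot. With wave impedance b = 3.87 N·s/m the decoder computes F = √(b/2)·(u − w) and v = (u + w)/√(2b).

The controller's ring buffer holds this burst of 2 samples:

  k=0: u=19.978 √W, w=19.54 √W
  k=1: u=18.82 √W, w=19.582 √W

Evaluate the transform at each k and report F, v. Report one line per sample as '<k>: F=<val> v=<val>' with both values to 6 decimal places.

0: F=0.609277 v=14.204452
1: F=-1.059975 v=13.803314

k=0: u−w=0.438000, u+w=39.518000; √(b/2)=1.391043, √(2b)=2.782086; F=1.391043×0.438=0.609277, v=39.518000/2.782086=14.204452
k=1: u−w=-0.762000, u+w=38.402000; √(b/2)=1.391043, √(2b)=2.782086; F=1.391043×(-0.762)=-1.059975, v=38.402000/2.782086=13.803314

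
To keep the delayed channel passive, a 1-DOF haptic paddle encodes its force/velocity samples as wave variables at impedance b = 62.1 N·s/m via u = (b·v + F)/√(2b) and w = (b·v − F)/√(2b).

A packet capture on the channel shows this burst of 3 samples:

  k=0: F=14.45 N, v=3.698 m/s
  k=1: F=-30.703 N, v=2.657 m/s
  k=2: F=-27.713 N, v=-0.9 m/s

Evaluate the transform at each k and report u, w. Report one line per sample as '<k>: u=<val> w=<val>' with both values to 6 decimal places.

0: u=21.902794 w=19.309587
1: u=12.050485 w=17.560465
2: u=-7.501724 w=-2.528331

k=0: b·v=62.1×3.698=229.645800; √(2b)=11.144505; u=(229.645800+14.45)/11.144505=21.902794, w=(229.645800−14.45)/11.144505=19.309587
k=1: b·v=62.1×2.657=164.999700; √(2b)=11.144505; u=(164.999700+(-30.703))/11.144505=12.050485, w=(164.999700−(-30.703))/11.144505=17.560465
k=2: b·v=62.1×(-0.9)=-55.890000; √(2b)=11.144505; u=(-55.890000+(-27.713))/11.144505=-7.501724, w=(-55.890000−(-27.713))/11.144505=-2.528331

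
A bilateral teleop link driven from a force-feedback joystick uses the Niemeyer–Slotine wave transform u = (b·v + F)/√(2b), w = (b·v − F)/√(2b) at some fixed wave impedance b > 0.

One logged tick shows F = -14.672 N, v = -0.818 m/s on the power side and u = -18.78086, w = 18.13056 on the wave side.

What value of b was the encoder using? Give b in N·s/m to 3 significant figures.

b = 0.316 N·s/m

u + w = -0.6503;  u + w = √(2b)·v, so √(2b) = -0.6503/(-0.818) = 0.7950.
b = (√(2b))²/2 = 0.6320/2 = 0.3160.
(Check via u − w = 2F/√(2b): u − w = -36.9114, 2F/√(2b) = -36.9113.)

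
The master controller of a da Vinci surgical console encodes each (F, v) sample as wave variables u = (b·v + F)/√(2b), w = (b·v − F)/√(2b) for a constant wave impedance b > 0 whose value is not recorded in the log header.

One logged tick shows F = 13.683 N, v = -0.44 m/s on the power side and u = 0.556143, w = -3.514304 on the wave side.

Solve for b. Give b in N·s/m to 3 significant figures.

b = 22.6 N·s/m

u + w = -2.958161;  u + w = √(2b)·v, so √(2b) = -2.958161/(-0.44) = 6.723093.
b = (√(2b))²/2 = 45.199982/2 = 22.599991.
(Check via u − w = 2F/√(2b): u − w = 4.070447, 2F/√(2b) = 4.070448.)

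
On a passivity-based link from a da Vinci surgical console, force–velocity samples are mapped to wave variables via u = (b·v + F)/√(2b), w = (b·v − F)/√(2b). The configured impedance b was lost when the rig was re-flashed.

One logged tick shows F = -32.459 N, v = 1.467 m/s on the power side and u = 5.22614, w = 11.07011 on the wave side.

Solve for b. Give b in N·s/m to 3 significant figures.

b = 61.7 N·s/m

u + w = 16.29625;  u + w = √(2b)·v, so √(2b) = 16.29625/1.467 = 11.10855.
b = (√(2b))²/2 = 123.39999/2 = 61.70000.
(Check via u − w = 2F/√(2b): u − w = -5.84397, 2F/√(2b) = -5.84396.)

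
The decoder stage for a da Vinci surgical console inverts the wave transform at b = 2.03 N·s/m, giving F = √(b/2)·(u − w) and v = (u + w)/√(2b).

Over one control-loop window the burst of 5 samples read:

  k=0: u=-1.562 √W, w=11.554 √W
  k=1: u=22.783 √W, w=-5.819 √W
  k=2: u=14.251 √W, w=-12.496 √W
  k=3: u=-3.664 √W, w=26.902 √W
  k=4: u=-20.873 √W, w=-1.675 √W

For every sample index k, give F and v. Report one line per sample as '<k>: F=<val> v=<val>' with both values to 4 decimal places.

k=0: u−w=-13.1160, u+w=9.9920; √(b/2)=1.0075, √(2b)=2.0149; F=1.0075×(-13.116)=-13.2140, v=9.9920/2.0149=4.9589
k=1: u−w=28.6020, u+w=16.9640; √(b/2)=1.0075, √(2b)=2.0149; F=1.0075×28.602=28.8157, v=16.9640/2.0149=8.4191
k=2: u−w=26.7470, u+w=1.7550; √(b/2)=1.0075, √(2b)=2.0149; F=1.0075×26.747=26.9469, v=1.7550/2.0149=0.8710
k=3: u−w=-30.5660, u+w=23.2380; √(b/2)=1.0075, √(2b)=2.0149; F=1.0075×(-30.566)=-30.7944, v=23.2380/2.0149=11.5328
k=4: u−w=-19.1980, u+w=-22.5480; √(b/2)=1.0075, √(2b)=2.0149; F=1.0075×(-19.198)=-19.3414, v=-22.5480/2.0149=-11.1904

0: F=-13.2140 v=4.9589
1: F=28.8157 v=8.4191
2: F=26.9469 v=0.8710
3: F=-30.7944 v=11.5328
4: F=-19.3414 v=-11.1904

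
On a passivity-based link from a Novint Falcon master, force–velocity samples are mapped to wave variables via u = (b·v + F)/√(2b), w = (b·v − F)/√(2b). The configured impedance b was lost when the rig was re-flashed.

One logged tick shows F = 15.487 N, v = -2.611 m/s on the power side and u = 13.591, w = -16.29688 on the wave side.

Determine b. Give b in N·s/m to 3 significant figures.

u + w = -2.7059;  u + w = √(2b)·v, so √(2b) = -2.7059/(-2.611) = 1.0363.
b = (√(2b))²/2 = 1.0740/2 = 0.5370.
(Check via u − w = 2F/√(2b): u − w = 29.8879, 2F/√(2b) = 29.8879.)

b = 0.537 N·s/m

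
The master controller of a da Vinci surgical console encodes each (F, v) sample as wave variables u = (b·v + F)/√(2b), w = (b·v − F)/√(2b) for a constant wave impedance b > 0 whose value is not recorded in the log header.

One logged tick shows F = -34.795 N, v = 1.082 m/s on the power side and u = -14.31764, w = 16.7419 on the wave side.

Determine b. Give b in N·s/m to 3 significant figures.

b = 2.51 N·s/m

u + w = 2.42426;  u + w = √(2b)·v, so √(2b) = 2.42426/1.082 = 2.24054.
b = (√(2b))²/2 = 5.02000/2 = 2.51000.
(Check via u − w = 2F/√(2b): u − w = -31.05954, 2F/√(2b) = -31.05953.)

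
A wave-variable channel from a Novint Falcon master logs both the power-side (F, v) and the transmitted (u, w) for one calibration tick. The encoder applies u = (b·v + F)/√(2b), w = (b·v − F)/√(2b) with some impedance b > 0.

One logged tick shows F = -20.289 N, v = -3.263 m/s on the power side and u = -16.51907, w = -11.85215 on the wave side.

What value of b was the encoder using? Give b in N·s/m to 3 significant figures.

u + w = -28.3712;  u + w = √(2b)·v, so √(2b) = -28.3712/(-3.263) = 8.6948.
b = (√(2b))²/2 = 75.6000/2 = 37.8000.
(Check via u − w = 2F/√(2b): u − w = -4.6669, 2F/√(2b) = -4.6669.)

b = 37.8 N·s/m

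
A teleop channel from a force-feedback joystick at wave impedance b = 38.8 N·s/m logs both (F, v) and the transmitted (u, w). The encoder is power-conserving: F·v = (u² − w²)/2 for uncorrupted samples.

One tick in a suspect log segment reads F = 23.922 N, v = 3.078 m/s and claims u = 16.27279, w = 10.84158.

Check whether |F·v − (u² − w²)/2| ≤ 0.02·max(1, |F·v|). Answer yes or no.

yes

F·v = 23.922×3.078 = 73.63192 W.
(u² − w²)/2 = (264.80369 − 117.53986)/2 = 73.63192 W.
|Δ| = 0.00000;  2% of max(1, |F·v|) = 1.47264.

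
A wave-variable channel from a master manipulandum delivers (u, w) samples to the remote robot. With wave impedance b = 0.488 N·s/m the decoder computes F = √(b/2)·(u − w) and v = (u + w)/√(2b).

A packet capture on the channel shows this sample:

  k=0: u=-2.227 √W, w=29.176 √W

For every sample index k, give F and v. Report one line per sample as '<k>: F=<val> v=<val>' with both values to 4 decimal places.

0: F=-15.5119 v=27.2783

k=0: u−w=-31.4030, u+w=26.9490; √(b/2)=0.4940, √(2b)=0.9879; F=0.4940×(-31.403)=-15.5119, v=26.9490/0.9879=27.2783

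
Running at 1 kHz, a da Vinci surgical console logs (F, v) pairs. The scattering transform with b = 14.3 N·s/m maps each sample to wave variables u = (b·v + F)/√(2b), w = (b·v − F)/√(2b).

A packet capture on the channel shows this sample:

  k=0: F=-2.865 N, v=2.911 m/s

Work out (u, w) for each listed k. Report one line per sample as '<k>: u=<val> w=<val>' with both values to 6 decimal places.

0: u=7.248139 w=8.319588

k=0: b·v=14.3×2.911=41.627300; √(2b)=5.347897; u=(41.627300+(-2.865))/5.347897=7.248139, w=(41.627300−(-2.865))/5.347897=8.319588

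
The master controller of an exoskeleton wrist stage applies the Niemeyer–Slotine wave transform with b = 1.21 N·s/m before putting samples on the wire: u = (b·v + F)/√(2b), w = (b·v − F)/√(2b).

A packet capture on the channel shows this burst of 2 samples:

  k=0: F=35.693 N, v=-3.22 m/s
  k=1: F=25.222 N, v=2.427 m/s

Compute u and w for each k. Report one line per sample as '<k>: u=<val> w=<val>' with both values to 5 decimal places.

k=0: b·v=1.21×(-3.22)=-3.89620; √(2b)=1.55563; u=(-3.89620+35.693)/1.55563=20.43976, w=(-3.89620−35.693)/1.55563=-25.44890
k=1: b·v=1.21×2.427=2.93667; √(2b)=1.55563; u=(2.93667+25.222)/1.55563=18.10108, w=(2.93667−25.222)/1.55563=-14.32555

0: u=20.43976 w=-25.44890
1: u=18.10108 w=-14.32555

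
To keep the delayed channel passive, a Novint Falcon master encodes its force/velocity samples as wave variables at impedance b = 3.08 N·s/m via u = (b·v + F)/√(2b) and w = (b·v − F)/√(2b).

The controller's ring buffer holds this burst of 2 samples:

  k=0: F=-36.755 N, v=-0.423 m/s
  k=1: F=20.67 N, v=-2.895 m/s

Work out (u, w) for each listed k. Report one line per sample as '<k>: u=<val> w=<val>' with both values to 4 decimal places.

0: u=-15.3339 w=14.2841
1: u=4.7356 w=-11.9208

k=0: b·v=3.08×(-0.423)=-1.3028; √(2b)=2.4819; u=(-1.3028+(-36.755))/2.4819=-15.3339, w=(-1.3028−(-36.755))/2.4819=14.2841
k=1: b·v=3.08×(-2.895)=-8.9166; √(2b)=2.4819; u=(-8.9166+20.67)/2.4819=4.7356, w=(-8.9166−20.67)/2.4819=-11.9208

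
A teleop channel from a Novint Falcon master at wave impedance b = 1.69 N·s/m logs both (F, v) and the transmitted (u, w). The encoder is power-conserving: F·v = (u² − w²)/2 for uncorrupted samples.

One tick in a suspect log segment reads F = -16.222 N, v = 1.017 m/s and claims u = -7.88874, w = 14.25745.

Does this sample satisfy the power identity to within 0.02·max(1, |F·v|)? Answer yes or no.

no

F·v = (-16.222)×1.017 = -16.49777 W.
(u² − w²)/2 = (62.23222 − 203.27488)/2 = -70.52133 W.
|Δ| = 54.02356;  2% of max(1, |F·v|) = 0.32996.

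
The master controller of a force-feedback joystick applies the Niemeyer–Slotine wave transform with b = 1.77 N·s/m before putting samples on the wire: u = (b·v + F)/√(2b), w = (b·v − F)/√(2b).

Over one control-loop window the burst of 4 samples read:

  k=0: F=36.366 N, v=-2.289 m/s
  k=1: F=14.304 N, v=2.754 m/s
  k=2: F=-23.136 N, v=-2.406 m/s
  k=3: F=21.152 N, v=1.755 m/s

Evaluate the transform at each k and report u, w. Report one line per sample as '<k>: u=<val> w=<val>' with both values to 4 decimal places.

0: u=17.1749 w=-21.4817
1: u=10.1933 w=-5.0117
2: u=-14.5601 w=10.0332
3: u=12.8932 w=-9.5912

k=0: b·v=1.77×(-2.289)=-4.0515; √(2b)=1.8815; u=(-4.0515+36.366)/1.8815=17.1749, w=(-4.0515−36.366)/1.8815=-21.4817
k=1: b·v=1.77×2.754=4.8746; √(2b)=1.8815; u=(4.8746+14.304)/1.8815=10.1933, w=(4.8746−14.304)/1.8815=-5.0117
k=2: b·v=1.77×(-2.406)=-4.2586; √(2b)=1.8815; u=(-4.2586+(-23.136))/1.8815=-14.5601, w=(-4.2586−(-23.136))/1.8815=10.0332
k=3: b·v=1.77×1.755=3.1063; √(2b)=1.8815; u=(3.1063+21.152)/1.8815=12.8932, w=(3.1063−21.152)/1.8815=-9.5912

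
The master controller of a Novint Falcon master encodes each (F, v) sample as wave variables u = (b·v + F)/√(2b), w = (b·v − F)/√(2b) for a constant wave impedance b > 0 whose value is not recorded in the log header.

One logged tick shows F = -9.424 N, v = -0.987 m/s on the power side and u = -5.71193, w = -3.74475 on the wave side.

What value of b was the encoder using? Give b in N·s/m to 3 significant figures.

u + w = -9.45668;  u + w = √(2b)·v, so √(2b) = -9.45668/(-0.987) = 9.58124.
b = (√(2b))²/2 = 91.80008/2 = 45.90004.
(Check via u − w = 2F/√(2b): u − w = -1.96718, 2F/√(2b) = -1.96718.)

b = 45.9 N·s/m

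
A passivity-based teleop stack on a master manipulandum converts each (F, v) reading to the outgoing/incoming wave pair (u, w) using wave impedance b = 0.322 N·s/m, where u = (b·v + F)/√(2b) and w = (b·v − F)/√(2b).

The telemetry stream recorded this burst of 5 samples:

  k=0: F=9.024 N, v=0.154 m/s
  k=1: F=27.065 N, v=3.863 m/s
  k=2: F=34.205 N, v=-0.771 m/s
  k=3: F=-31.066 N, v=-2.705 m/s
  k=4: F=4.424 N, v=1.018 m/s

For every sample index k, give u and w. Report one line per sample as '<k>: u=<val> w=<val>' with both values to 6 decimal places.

k=0: b·v=0.322×0.154=0.049588; √(2b)=0.802496; u=(0.049588+9.024)/0.802496=11.306707, w=(0.049588−9.024)/0.802496=-11.183122
k=1: b·v=0.322×3.863=1.243886; √(2b)=0.802496; u=(1.243886+27.065)/0.802496=35.276042, w=(1.243886−27.065)/0.802496=-32.175999
k=2: b·v=0.322×(-0.771)=-0.248262; √(2b)=0.802496; u=(-0.248262+34.205)/0.802496=42.313898, w=(-0.248262−34.205)/0.802496=-42.932622
k=3: b·v=0.322×(-2.705)=-0.871010; √(2b)=0.802496; u=(-0.871010+(-31.066))/0.802496=-39.797090, w=(-0.871010−(-31.066))/0.802496=37.626338
k=4: b·v=0.322×1.018=0.327796; √(2b)=0.802496; u=(0.327796+4.424)/0.802496=5.921270, w=(0.327796−4.424)/0.802496=-5.104329

0: u=11.306707 w=-11.183122
1: u=35.276042 w=-32.175999
2: u=42.313898 w=-42.932622
3: u=-39.797090 w=37.626338
4: u=5.921270 w=-5.104329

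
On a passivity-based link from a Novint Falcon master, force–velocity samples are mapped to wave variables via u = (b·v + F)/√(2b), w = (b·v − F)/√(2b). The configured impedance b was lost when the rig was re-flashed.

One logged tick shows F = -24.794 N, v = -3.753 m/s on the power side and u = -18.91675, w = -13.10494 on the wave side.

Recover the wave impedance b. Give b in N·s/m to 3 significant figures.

u + w = -32.0217;  u + w = √(2b)·v, so √(2b) = -32.0217/(-3.753) = 8.5323.
b = (√(2b))²/2 = 72.8000/2 = 36.4000.
(Check via u − w = 2F/√(2b): u − w = -5.8118, 2F/√(2b) = -5.8118.)

b = 36.4 N·s/m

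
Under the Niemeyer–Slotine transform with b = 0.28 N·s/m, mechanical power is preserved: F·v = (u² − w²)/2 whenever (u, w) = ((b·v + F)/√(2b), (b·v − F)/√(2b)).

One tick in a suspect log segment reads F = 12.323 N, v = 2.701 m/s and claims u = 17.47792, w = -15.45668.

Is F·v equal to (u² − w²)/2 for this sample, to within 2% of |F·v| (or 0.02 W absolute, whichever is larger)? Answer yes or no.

F·v = 12.323×2.701 = 33.2844 W.
(u² − w²)/2 = (305.4777 − 238.9090)/2 = 33.2844 W.
|Δ| = 0.0001;  2% of max(1, |F·v|) = 0.6657.

yes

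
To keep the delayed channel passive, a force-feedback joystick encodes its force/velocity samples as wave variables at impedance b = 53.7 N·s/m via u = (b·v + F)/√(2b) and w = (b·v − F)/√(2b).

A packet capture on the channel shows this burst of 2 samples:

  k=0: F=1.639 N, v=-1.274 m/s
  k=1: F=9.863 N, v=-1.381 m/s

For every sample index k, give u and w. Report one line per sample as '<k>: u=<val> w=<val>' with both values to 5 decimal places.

0: u=-6.44333 w=-6.75964
1: u=-6.20421 w=-8.10764

k=0: b·v=53.7×(-1.274)=-68.41380; √(2b)=10.36340; u=(-68.41380+1.639)/10.36340=-6.44333, w=(-68.41380−1.639)/10.36340=-6.75964
k=1: b·v=53.7×(-1.381)=-74.15970; √(2b)=10.36340; u=(-74.15970+9.863)/10.36340=-6.20421, w=(-74.15970−9.863)/10.36340=-8.10764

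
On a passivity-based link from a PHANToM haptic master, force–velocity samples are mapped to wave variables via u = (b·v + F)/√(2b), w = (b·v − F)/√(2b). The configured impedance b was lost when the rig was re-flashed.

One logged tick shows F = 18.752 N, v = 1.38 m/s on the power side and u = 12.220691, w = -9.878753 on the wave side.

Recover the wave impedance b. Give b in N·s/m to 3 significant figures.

b = 1.44 N·s/m

u + w = 2.341938;  u + w = √(2b)·v, so √(2b) = 2.341938/1.38 = 1.697057.
b = (√(2b))²/2 = 2.880001/2 = 1.440000.
(Check via u − w = 2F/√(2b): u − w = 22.099444, 2F/√(2b) = 22.099441.)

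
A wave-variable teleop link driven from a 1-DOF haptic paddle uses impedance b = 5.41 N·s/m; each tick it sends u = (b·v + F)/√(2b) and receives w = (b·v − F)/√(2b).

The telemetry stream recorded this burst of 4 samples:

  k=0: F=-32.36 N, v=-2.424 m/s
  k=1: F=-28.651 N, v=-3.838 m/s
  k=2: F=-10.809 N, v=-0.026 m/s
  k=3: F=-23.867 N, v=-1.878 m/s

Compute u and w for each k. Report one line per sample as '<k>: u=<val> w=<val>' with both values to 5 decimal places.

0: u=-13.82445 w=5.85100
1: u=-15.02247 w=2.39785
2: u=-3.32879 w=3.24327
3: u=-10.34451 w=4.16706

k=0: b·v=5.41×(-2.424)=-13.11384; √(2b)=3.28938; u=(-13.11384+(-32.36))/3.28938=-13.82445, w=(-13.11384−(-32.36))/3.28938=5.85100
k=1: b·v=5.41×(-3.838)=-20.76358; √(2b)=3.28938; u=(-20.76358+(-28.651))/3.28938=-15.02247, w=(-20.76358−(-28.651))/3.28938=2.39785
k=2: b·v=5.41×(-0.026)=-0.14066; √(2b)=3.28938; u=(-0.14066+(-10.809))/3.28938=-3.32879, w=(-0.14066−(-10.809))/3.28938=3.24327
k=3: b·v=5.41×(-1.878)=-10.15998; √(2b)=3.28938; u=(-10.15998+(-23.867))/3.28938=-10.34451, w=(-10.15998−(-23.867))/3.28938=4.16706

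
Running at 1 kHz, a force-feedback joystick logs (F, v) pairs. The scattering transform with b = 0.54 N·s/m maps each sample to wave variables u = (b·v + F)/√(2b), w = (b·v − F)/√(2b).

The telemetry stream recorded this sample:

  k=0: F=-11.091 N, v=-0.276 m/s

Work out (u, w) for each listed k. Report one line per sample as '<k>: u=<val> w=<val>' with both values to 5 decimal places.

k=0: b·v=0.54×(-0.276)=-0.14904; √(2b)=1.03923; u=(-0.14904+(-11.091))/1.03923=-10.81573, w=(-0.14904−(-11.091))/1.03923=10.52891

0: u=-10.81573 w=10.52891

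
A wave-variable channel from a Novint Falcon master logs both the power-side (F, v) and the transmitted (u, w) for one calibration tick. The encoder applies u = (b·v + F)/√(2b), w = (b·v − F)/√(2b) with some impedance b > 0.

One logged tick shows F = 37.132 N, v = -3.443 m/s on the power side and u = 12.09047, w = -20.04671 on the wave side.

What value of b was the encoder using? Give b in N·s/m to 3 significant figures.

b = 2.67 N·s/m

u + w = -7.9562;  u + w = √(2b)·v, so √(2b) = -7.9562/(-3.443) = 2.3108.
b = (√(2b))²/2 = 5.3400/2 = 2.6700.
(Check via u − w = 2F/√(2b): u − w = 32.1372, 2F/√(2b) = 32.1372.)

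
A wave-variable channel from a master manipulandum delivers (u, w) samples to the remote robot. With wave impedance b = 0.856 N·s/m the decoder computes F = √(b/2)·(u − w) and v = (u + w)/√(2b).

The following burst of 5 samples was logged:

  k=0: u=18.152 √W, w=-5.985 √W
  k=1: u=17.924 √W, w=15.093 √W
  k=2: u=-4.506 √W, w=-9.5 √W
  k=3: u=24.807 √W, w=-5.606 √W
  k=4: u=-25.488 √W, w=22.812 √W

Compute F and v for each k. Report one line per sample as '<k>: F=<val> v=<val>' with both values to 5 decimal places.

0: F=15.79084 v=9.29890
1: F=1.85209 v=25.23398
2: F=3.26716 v=-10.70440
3: F=19.89670 v=14.67479
4: F=-31.59869 v=-2.04519

k=0: u−w=24.13700, u+w=12.16700; √(b/2)=0.65422, √(2b)=1.30843; F=0.65422×24.137=15.79084, v=12.16700/1.30843=9.29890
k=1: u−w=2.83100, u+w=33.01700; √(b/2)=0.65422, √(2b)=1.30843; F=0.65422×2.831=1.85209, v=33.01700/1.30843=25.23398
k=2: u−w=4.99400, u+w=-14.00600; √(b/2)=0.65422, √(2b)=1.30843; F=0.65422×4.994=3.26716, v=-14.00600/1.30843=-10.70440
k=3: u−w=30.41300, u+w=19.20100; √(b/2)=0.65422, √(2b)=1.30843; F=0.65422×30.413=19.89670, v=19.20100/1.30843=14.67479
k=4: u−w=-48.30000, u+w=-2.67600; √(b/2)=0.65422, √(2b)=1.30843; F=0.65422×(-48.3)=-31.59869, v=-2.67600/1.30843=-2.04519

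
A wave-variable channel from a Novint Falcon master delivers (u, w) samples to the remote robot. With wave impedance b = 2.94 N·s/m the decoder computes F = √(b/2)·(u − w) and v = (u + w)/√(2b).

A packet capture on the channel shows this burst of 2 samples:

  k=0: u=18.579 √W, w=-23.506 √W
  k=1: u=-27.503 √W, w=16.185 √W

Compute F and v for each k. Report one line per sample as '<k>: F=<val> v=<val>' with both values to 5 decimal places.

k=0: u−w=42.08500, u+w=-4.92700; √(b/2)=1.21244, √(2b)=2.42487; F=1.21244×42.085=51.02535, v=-4.92700/2.42487=-2.03186
k=1: u−w=-43.68800, u+w=-11.31800; √(b/2)=1.21244, √(2b)=2.42487; F=1.21244×(-43.688)=-52.96888, v=-11.31800/2.42487=-4.66746

0: F=51.02535 v=-2.03186
1: F=-52.96888 v=-4.66746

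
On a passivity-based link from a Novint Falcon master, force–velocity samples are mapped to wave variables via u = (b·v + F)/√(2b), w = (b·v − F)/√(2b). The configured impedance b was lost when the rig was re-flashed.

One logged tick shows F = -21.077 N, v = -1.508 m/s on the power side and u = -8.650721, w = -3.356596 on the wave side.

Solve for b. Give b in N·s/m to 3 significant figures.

u + w = -12.007317;  u + w = √(2b)·v, so √(2b) = -12.007317/(-1.508) = 7.962412.
b = (√(2b))²/2 = 63.400002/2 = 31.700001.
(Check via u − w = 2F/√(2b): u − w = -5.294125, 2F/√(2b) = -5.294125.)

b = 31.7 N·s/m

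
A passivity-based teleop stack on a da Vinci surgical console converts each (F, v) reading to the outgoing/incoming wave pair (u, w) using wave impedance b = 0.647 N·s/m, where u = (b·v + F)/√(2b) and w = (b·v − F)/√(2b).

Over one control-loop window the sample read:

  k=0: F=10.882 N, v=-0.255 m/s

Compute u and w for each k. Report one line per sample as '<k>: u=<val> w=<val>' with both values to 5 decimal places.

0: u=9.42121 w=-9.71128

k=0: b·v=0.647×(-0.255)=-0.16499; √(2b)=1.13754; u=(-0.16499+10.882)/1.13754=9.42121, w=(-0.16499−10.882)/1.13754=-9.71128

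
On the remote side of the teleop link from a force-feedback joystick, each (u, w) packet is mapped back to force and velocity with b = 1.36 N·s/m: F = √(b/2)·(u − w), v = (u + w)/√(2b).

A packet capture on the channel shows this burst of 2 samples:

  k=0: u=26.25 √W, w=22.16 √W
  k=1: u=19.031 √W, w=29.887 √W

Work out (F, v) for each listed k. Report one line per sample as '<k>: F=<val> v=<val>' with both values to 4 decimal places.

0: F=3.3727 v=29.3529
1: F=-8.9521 v=29.6609

k=0: u−w=4.0900, u+w=48.4100; √(b/2)=0.8246, √(2b)=1.6492; F=0.8246×4.09=3.3727, v=48.4100/1.6492=29.3529
k=1: u−w=-10.8560, u+w=48.9180; √(b/2)=0.8246, √(2b)=1.6492; F=0.8246×(-10.856)=-8.9521, v=48.9180/1.6492=29.6609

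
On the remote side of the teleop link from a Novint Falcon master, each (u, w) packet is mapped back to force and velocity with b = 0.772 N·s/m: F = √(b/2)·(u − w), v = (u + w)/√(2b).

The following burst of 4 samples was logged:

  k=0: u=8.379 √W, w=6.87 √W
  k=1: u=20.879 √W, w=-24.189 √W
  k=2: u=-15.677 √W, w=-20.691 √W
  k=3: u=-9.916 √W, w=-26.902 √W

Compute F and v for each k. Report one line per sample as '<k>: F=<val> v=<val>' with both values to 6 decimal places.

0: F=0.937525 v=12.272067
1: F=28.000252 v=-2.663817
2: F=3.115143 v=-29.268184
3: F=10.553215 v=-29.630334

k=0: u−w=1.509000, u+w=15.249000; √(b/2)=0.621289, √(2b)=1.242578; F=0.621289×1.509=0.937525, v=15.249000/1.242578=12.272067
k=1: u−w=45.068000, u+w=-3.310000; √(b/2)=0.621289, √(2b)=1.242578; F=0.621289×45.068=28.000252, v=-3.310000/1.242578=-2.663817
k=2: u−w=5.014000, u+w=-36.368000; √(b/2)=0.621289, √(2b)=1.242578; F=0.621289×5.014=3.115143, v=-36.368000/1.242578=-29.268184
k=3: u−w=16.986000, u+w=-36.818000; √(b/2)=0.621289, √(2b)=1.242578; F=0.621289×16.986=10.553215, v=-36.818000/1.242578=-29.630334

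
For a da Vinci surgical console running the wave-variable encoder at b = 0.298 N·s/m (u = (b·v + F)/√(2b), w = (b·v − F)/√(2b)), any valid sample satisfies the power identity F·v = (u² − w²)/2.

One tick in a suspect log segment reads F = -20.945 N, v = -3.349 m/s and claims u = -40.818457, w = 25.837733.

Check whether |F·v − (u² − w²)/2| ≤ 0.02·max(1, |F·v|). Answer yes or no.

F·v = (-20.945)×(-3.349) = 70.144805 W.
(u² − w²)/2 = (1666.146432 − 667.588447)/2 = 499.278993 W.
|Δ| = 429.134188;  2% of max(1, |F·v|) = 1.402896.

no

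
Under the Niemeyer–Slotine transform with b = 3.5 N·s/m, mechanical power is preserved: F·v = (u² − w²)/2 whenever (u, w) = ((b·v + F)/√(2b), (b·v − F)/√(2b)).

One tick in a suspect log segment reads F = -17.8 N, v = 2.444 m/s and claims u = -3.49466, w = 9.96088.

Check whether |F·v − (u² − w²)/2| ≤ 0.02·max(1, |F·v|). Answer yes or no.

F·v = (-17.8)×2.444 = -43.50320 W.
(u² − w²)/2 = (12.21265 − 99.21913)/2 = -43.50324 W.
|Δ| = 0.00004;  2% of max(1, |F·v|) = 0.87006.

yes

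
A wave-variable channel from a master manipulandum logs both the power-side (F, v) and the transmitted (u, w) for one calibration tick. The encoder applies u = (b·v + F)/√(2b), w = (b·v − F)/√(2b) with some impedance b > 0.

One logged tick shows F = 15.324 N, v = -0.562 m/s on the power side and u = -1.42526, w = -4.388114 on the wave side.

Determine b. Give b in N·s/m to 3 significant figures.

u + w = -5.813374;  u + w = √(2b)·v, so √(2b) = -5.813374/(-0.562) = 10.344082.
b = (√(2b))²/2 = 107.000029/2 = 53.500015.
(Check via u − w = 2F/√(2b): u − w = 2.962854, 2F/√(2b) = 2.962854.)

b = 53.5 N·s/m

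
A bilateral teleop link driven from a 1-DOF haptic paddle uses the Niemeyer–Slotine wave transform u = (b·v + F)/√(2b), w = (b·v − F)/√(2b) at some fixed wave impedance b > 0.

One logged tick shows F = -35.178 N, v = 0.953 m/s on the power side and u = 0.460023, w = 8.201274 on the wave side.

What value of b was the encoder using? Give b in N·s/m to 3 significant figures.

b = 41.3 N·s/m

u + w = 8.661297;  u + w = √(2b)·v, so √(2b) = 8.661297/0.953 = 9.088454.
b = (√(2b))²/2 = 82.600003/2 = 41.300001.
(Check via u − w = 2F/√(2b): u − w = -7.741251, 2F/√(2b) = -7.741250.)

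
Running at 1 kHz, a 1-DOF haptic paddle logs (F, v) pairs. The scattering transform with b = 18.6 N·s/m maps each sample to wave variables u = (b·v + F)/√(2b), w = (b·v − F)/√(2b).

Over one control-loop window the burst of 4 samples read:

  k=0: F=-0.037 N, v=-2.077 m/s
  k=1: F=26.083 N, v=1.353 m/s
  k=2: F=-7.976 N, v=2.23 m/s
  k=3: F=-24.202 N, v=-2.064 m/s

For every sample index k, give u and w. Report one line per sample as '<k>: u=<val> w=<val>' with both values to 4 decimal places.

0: u=-6.3401 w=-6.3279
1: u=8.4026 w=-0.1504
2: u=5.4929 w=8.1083
3: u=-10.2624 w=-2.3263

k=0: b·v=18.6×(-2.077)=-38.6322; √(2b)=6.0992; u=(-38.6322+(-0.037))/6.0992=-6.3401, w=(-38.6322−(-0.037))/6.0992=-6.3279
k=1: b·v=18.6×1.353=25.1658; √(2b)=6.0992; u=(25.1658+26.083)/6.0992=8.4026, w=(25.1658−26.083)/6.0992=-0.1504
k=2: b·v=18.6×2.23=41.4780; √(2b)=6.0992; u=(41.4780+(-7.976))/6.0992=5.4929, w=(41.4780−(-7.976))/6.0992=8.1083
k=3: b·v=18.6×(-2.064)=-38.3904; √(2b)=6.0992; u=(-38.3904+(-24.202))/6.0992=-10.2624, w=(-38.3904−(-24.202))/6.0992=-2.3263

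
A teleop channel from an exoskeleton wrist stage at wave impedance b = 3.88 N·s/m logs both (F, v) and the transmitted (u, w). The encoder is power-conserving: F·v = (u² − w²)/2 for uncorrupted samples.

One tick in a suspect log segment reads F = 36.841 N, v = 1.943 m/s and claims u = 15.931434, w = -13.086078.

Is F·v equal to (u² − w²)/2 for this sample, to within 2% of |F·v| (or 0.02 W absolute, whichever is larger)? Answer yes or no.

F·v = 36.841×1.943 = 71.582063 W.
(u² − w²)/2 = (253.810589 − 171.245437)/2 = 41.282576 W.
|Δ| = 30.299487;  2% of max(1, |F·v|) = 1.431641.

no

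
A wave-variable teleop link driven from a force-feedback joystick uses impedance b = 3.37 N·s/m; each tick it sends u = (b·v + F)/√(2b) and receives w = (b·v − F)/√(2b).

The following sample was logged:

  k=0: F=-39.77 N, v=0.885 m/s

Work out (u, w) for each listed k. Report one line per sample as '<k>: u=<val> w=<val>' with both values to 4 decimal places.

0: u=-14.1700 w=16.4676

k=0: b·v=3.37×0.885=2.9825; √(2b)=2.5962; u=(2.9825+(-39.77))/2.5962=-14.1700, w=(2.9825−(-39.77))/2.5962=16.4676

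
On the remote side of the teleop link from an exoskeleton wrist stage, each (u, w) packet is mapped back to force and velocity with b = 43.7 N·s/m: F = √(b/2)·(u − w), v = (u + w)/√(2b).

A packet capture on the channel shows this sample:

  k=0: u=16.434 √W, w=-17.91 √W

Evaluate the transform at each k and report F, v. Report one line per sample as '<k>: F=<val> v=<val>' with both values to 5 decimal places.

0: F=160.53754 v=-0.15788

k=0: u−w=34.34400, u+w=-1.47600; √(b/2)=4.67440, √(2b)=9.34880; F=4.67440×34.344=160.53754, v=-1.47600/9.34880=-0.15788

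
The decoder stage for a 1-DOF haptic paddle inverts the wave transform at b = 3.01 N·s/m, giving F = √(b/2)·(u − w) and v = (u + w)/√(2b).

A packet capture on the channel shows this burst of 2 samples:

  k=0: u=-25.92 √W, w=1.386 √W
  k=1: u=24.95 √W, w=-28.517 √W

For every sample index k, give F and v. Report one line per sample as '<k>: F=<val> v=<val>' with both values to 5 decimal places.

k=0: u−w=-27.30600, u+w=-24.53400; √(b/2)=1.22678, √(2b)=2.45357; F=1.22678×(-27.306)=-33.49858, v=-24.53400/2.45357=-9.99931
k=1: u−w=53.46700, u+w=-3.56700; √(b/2)=1.22678, √(2b)=2.45357; F=1.22678×53.467=65.59248, v=-3.56700/2.45357=-1.45380

0: F=-33.49858 v=-9.99931
1: F=65.59248 v=-1.45380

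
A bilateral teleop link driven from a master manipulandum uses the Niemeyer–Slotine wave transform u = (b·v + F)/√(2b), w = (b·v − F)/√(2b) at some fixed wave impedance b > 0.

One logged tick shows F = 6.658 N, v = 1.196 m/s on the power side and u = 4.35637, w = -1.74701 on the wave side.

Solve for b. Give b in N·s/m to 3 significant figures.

b = 2.38 N·s/m

u + w = 2.60936;  u + w = √(2b)·v, so √(2b) = 2.60936/1.196 = 2.18174.
b = (√(2b))²/2 = 4.75999/2 = 2.37999.
(Check via u − w = 2F/√(2b): u − w = 6.10338, 2F/√(2b) = 6.10339.)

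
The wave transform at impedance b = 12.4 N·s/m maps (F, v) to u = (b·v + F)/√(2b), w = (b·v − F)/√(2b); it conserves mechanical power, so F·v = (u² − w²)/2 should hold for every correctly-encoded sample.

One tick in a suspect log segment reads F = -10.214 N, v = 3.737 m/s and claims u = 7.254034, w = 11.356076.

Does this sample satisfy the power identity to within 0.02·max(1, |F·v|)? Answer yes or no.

yes

F·v = (-10.214)×3.737 = -38.169718 W.
(u² − w²)/2 = (52.621009 − 128.960462)/2 = -38.169726 W.
|Δ| = 0.000008;  2% of max(1, |F·v|) = 0.763394.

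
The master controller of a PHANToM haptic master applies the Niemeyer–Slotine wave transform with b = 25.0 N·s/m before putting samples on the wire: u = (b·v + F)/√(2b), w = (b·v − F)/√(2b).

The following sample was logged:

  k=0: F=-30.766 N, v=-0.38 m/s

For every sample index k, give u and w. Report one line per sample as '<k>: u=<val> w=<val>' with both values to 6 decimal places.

k=0: b·v=25.0×(-0.38)=-9.500000; √(2b)=7.071068; u=(-9.500000+(-30.766))/7.071068=-5.694472, w=(-9.500000−(-30.766))/7.071068=3.007467

0: u=-5.694472 w=3.007467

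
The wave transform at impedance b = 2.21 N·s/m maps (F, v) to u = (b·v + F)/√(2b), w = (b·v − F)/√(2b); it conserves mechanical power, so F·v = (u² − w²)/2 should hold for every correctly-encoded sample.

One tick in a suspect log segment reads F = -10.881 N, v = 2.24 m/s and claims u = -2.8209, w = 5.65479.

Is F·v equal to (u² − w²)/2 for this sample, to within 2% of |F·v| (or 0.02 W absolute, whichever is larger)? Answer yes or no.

F·v = (-10.881)×2.24 = -24.3734 W.
(u² − w²)/2 = (7.9575 − 31.9766)/2 = -12.0096 W.
|Δ| = 12.3639;  2% of max(1, |F·v|) = 0.4875.

no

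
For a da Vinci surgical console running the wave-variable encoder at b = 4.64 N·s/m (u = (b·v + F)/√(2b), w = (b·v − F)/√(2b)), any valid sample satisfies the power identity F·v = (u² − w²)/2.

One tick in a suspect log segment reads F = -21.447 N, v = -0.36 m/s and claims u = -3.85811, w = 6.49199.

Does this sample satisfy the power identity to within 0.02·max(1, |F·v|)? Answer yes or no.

F·v = (-21.447)×(-0.36) = 7.72092 W.
(u² − w²)/2 = (14.88501 − 42.14593)/2 = -13.63046 W.
|Δ| = 21.35138;  2% of max(1, |F·v|) = 0.15442.

no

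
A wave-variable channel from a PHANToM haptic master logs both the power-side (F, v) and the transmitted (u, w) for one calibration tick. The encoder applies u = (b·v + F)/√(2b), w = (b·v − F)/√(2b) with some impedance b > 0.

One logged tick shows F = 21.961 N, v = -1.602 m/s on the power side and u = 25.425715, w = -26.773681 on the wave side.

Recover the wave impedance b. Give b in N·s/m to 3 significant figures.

b = 0.354 N·s/m

u + w = -1.347966;  u + w = √(2b)·v, so √(2b) = -1.347966/(-1.602) = 0.841427.
b = (√(2b))²/2 = 0.707999/2 = 0.354000.
(Check via u − w = 2F/√(2b): u − w = 52.199396, 2F/√(2b) = 52.199420.)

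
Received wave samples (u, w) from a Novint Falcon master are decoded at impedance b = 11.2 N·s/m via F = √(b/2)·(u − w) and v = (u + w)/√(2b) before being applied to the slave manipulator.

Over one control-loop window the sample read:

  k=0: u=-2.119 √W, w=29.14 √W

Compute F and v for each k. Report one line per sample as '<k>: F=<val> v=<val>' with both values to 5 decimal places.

0: F=-73.97230 v=5.70923

k=0: u−w=-31.25900, u+w=27.02100; √(b/2)=2.36643, √(2b)=4.73286; F=2.36643×(-31.259)=-73.97230, v=27.02100/4.73286=5.70923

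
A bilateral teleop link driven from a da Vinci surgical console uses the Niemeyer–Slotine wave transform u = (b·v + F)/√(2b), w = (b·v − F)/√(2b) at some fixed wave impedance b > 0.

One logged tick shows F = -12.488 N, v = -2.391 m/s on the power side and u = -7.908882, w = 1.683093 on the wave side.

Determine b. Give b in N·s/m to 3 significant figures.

u + w = -6.225789;  u + w = √(2b)·v, so √(2b) = -6.225789/(-2.391) = 2.603843.
b = (√(2b))²/2 = 6.779999/2 = 3.390000.
(Check via u − w = 2F/√(2b): u − w = -9.591975, 2F/√(2b) = -9.591976.)

b = 3.39 N·s/m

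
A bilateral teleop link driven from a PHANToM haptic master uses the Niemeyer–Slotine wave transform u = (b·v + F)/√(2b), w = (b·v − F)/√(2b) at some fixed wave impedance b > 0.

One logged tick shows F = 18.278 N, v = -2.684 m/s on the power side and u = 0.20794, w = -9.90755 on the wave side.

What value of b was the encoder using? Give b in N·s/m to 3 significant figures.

u + w = -9.6996;  u + w = √(2b)·v, so √(2b) = -9.6996/(-2.684) = 3.6139.
b = (√(2b))²/2 = 13.0600/2 = 6.5300.
(Check via u − w = 2F/√(2b): u − w = 10.1155, 2F/√(2b) = 10.1155.)

b = 6.53 N·s/m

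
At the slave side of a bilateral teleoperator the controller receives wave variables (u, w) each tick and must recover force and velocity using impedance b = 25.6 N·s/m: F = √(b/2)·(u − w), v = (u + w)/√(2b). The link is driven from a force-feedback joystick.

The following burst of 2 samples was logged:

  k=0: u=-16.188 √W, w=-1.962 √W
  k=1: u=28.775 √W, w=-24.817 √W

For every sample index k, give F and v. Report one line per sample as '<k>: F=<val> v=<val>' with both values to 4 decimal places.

k=0: u−w=-14.2260, u+w=-18.1500; √(b/2)=3.5777, √(2b)=7.1554; F=3.5777×(-14.226)=-50.8965, v=-18.1500/7.1554=-2.5365
k=1: u−w=53.5920, u+w=3.9580; √(b/2)=3.5777, √(2b)=7.1554; F=3.5777×53.592=191.7366, v=3.9580/7.1554=0.5531

0: F=-50.8965 v=-2.5365
1: F=191.7366 v=0.5531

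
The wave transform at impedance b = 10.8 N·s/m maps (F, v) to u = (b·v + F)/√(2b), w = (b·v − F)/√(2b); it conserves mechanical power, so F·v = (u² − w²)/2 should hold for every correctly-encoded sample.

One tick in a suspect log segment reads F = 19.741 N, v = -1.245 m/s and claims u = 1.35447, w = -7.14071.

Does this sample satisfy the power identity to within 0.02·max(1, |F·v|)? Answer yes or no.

F·v = 19.741×(-1.245) = -24.57755 W.
(u² − w²)/2 = (1.83459 − 50.98974)/2 = -24.57758 W.
|Δ| = 0.00003;  2% of max(1, |F·v|) = 0.49155.

yes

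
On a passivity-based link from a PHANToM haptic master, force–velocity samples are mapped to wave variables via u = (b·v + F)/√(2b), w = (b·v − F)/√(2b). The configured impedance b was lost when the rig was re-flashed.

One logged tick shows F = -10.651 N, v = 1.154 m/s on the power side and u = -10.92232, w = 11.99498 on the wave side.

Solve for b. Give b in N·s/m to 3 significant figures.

b = 0.432 N·s/m

u + w = 1.0727;  u + w = √(2b)·v, so √(2b) = 1.0727/1.154 = 0.9295.
b = (√(2b))²/2 = 0.8640/2 = 0.4320.
(Check via u − w = 2F/√(2b): u − w = -22.9173, 2F/√(2b) = -22.9173.)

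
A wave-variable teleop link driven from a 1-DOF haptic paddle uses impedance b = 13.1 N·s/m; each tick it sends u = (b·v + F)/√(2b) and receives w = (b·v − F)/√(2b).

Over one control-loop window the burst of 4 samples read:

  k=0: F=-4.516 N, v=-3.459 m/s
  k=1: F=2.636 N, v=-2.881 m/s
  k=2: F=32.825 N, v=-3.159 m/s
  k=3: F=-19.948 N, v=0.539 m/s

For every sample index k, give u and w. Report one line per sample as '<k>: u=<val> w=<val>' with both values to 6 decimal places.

k=0: b·v=13.1×(-3.459)=-45.312900; √(2b)=5.118594; u=(-45.312900+(-4.516))/5.118594=-9.734881, w=(-45.312900−(-4.516))/5.118594=-7.970334
k=1: b·v=13.1×(-2.881)=-37.741100; √(2b)=5.118594; u=(-37.741100+2.636)/5.118594=-6.858349, w=(-37.741100−2.636)/5.118594=-7.888319
k=2: b·v=13.1×(-3.159)=-41.382900; √(2b)=5.118594; u=(-41.382900+32.825)/5.118594=-1.671924, w=(-41.382900−32.825)/5.118594=-14.497713
k=3: b·v=13.1×0.539=7.060900; √(2b)=5.118594; u=(7.060900+(-19.948))/5.118594=-2.517703, w=(7.060900−(-19.948))/5.118594=5.276625

0: u=-9.734881 w=-7.970334
1: u=-6.858349 w=-7.888319
2: u=-1.671924 w=-14.497713
3: u=-2.517703 w=5.276625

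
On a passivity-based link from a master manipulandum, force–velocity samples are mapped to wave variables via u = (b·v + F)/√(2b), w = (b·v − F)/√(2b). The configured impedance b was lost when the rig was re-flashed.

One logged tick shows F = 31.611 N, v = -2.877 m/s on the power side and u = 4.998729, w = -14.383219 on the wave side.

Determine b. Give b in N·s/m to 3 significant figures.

b = 5.32 N·s/m

u + w = -9.384490;  u + w = √(2b)·v, so √(2b) = -9.384490/(-2.877) = 3.261901.
b = (√(2b))²/2 = 10.640000/2 = 5.320000.
(Check via u − w = 2F/√(2b): u − w = 19.381948, 2F/√(2b) = 19.381948.)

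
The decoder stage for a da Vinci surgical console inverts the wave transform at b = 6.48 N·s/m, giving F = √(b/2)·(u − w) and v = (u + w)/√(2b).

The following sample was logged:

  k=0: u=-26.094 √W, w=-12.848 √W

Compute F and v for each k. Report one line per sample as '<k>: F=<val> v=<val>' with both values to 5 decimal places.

0: F=-23.84280 v=-10.81722

k=0: u−w=-13.24600, u+w=-38.94200; √(b/2)=1.80000, √(2b)=3.60000; F=1.80000×(-13.246)=-23.84280, v=-38.94200/3.60000=-10.81722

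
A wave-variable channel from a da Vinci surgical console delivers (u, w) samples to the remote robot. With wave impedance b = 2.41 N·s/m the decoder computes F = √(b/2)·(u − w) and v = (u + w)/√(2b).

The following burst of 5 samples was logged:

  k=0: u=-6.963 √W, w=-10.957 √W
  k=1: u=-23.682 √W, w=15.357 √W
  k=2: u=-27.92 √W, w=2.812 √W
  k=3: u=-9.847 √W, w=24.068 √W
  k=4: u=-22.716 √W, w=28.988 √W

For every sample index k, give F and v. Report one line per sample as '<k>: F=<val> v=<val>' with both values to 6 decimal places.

0: F=4.384313 v=-8.162336
1: F=-42.854083 v=-3.791934
2: F=-33.735282 v=-11.436381
3: F=-37.229341 v=6.477488
4: F=-56.756769 v=2.856818

k=0: u−w=3.994000, u+w=-17.920000; √(b/2)=1.097725, √(2b)=2.195450; F=1.097725×3.994=4.384313, v=-17.920000/2.195450=-8.162336
k=1: u−w=-39.039000, u+w=-8.325000; √(b/2)=1.097725, √(2b)=2.195450; F=1.097725×(-39.039)=-42.854083, v=-8.325000/2.195450=-3.791934
k=2: u−w=-30.732000, u+w=-25.108000; √(b/2)=1.097725, √(2b)=2.195450; F=1.097725×(-30.732)=-33.735282, v=-25.108000/2.195450=-11.436381
k=3: u−w=-33.915000, u+w=14.221000; √(b/2)=1.097725, √(2b)=2.195450; F=1.097725×(-33.915)=-37.229341, v=14.221000/2.195450=6.477488
k=4: u−w=-51.704000, u+w=6.272000; √(b/2)=1.097725, √(2b)=2.195450; F=1.097725×(-51.704)=-56.756769, v=6.272000/2.195450=2.856818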